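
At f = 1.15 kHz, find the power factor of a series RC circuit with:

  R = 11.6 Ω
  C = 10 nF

Step 1 — Angular frequency: ω = 2π·f = 2π·1150 = 7226 rad/s.
Step 2 — Component impedances:
  R: Z = R = 11.6 Ω
  C: Z = 1/(jωC) = -j/(ω·C) = 0 - j1.384e+04 Ω
Step 3 — Series combination: Z_total = R + C = 11.6 - j1.384e+04 Ω = 1.384e+04∠-90.0° Ω.
Step 4 — Power factor: PF = cos(φ) = Re(Z)/|Z| = 11.6/1.384e+04 = 0.0008382.
Step 5 — Type: Im(Z) = -1.384e+04 ⇒ leading (phase φ = -90.0°).

PF = 0.0008382 (leading, φ = -90.0°)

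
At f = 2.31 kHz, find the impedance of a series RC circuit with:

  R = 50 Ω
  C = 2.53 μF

Step 1 — Angular frequency: ω = 2π·f = 2π·2310 = 1.451e+04 rad/s.
Step 2 — Component impedances:
  R: Z = R = 50 Ω
  C: Z = 1/(jωC) = -j/(ω·C) = 0 - j27.23 Ω
Step 3 — Series combination: Z_total = R + C = 50 - j27.23 Ω = 56.94∠-28.6° Ω.

Z = 50 - j27.23 Ω = 56.94∠-28.6° Ω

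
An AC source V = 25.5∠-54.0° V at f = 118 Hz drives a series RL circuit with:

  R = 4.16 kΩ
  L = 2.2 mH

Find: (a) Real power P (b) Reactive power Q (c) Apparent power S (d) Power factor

Step 1 — Angular frequency: ω = 2π·f = 2π·118 = 741.4 rad/s.
Step 2 — Component impedances:
  R: Z = R = 4160 Ω
  L: Z = jωL = j·741.4·0.0022 = 0 + j1.631 Ω
Step 3 — Series combination: Z_total = R + L = 4160 + j1.631 Ω = 4160∠0.0° Ω.
Step 4 — Source phasor: V = 25.5∠-54.0° V = 14.99 - j20.63 V.
Step 5 — Current: I = V / Z = 0.003601 - j0.004961 A = 0.00613∠-54.0° A.
Step 6 — Complex power: S = V·I* = 0.1563 + j6.129e-05 VA.
Step 7 — Real power: P = Re(S) = 0.1563 W.
Step 8 — Reactive power: Q = Im(S) = 6.129e-05 VAR.
Step 9 — Apparent power: |S| = 0.1563 VA.
Step 10 — Power factor: PF = P/|S| = 1 (lagging).

(a) P = 0.1563 W  (b) Q = 6.129e-05 VAR  (c) S = 0.1563 VA  (d) PF = 1 (lagging)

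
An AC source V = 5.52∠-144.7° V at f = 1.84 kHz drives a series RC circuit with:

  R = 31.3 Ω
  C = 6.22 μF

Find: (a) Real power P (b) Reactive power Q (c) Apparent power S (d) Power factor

Step 1 — Angular frequency: ω = 2π·f = 2π·1840 = 1.156e+04 rad/s.
Step 2 — Component impedances:
  R: Z = R = 31.3 Ω
  C: Z = 1/(jωC) = -j/(ω·C) = 0 - j13.91 Ω
Step 3 — Series combination: Z_total = R + C = 31.3 - j13.91 Ω = 34.25∠-24.0° Ω.
Step 4 — Source phasor: V = 5.52∠-144.7° V = -4.505 - j3.19 V.
Step 5 — Current: I = V / Z = -0.08239 - j0.1385 A = 0.1612∠-120.7° A.
Step 6 — Complex power: S = V·I* = 0.813 - j0.3612 VA.
Step 7 — Real power: P = Re(S) = 0.813 W.
Step 8 — Reactive power: Q = Im(S) = -0.3612 VAR.
Step 9 — Apparent power: |S| = 0.8896 VA.
Step 10 — Power factor: PF = P/|S| = 0.9139 (leading).

(a) P = 0.813 W  (b) Q = -0.3612 VAR  (c) S = 0.8896 VA  (d) PF = 0.9139 (leading)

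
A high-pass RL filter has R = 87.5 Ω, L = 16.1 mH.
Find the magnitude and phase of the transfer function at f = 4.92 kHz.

Step 1 — Angular frequency: ω = 2π·4920 = 3.091e+04 rad/s.
Step 2 — Transfer function: H(jω) = jωL/(R + jωL).
Step 3 — Numerator jωL = j·497.7; denominator R + jωL = 87.5 + j497.7.
Step 4 — H = 0.97 + j0.1705.
Step 5 — Magnitude: |H| = 0.9849 (-0.1 dB); phase: φ = 10.0°.

|H| = 0.9849 (-0.1 dB), φ = 10.0°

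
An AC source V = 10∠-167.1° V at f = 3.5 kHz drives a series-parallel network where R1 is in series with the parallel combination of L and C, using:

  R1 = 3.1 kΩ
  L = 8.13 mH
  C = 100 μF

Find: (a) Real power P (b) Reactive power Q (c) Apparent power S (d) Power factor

Step 1 — Angular frequency: ω = 2π·f = 2π·3500 = 2.199e+04 rad/s.
Step 2 — Component impedances:
  R1: Z = R = 3100 Ω
  L: Z = jωL = j·2.199e+04·0.00813 = 0 + j178.8 Ω
  C: Z = 1/(jωC) = -j/(ω·C) = 0 - j0.4547 Ω
Step 3 — Parallel branch: L || C = 1/(1/L + 1/C) = 0 - j0.4559 Ω.
Step 4 — Series with R1: Z_total = R1 + (L || C) = 3100 - j0.4559 Ω = 3100∠-0.0° Ω.
Step 5 — Source phasor: V = 10∠-167.1° V = -9.748 - j2.233 V.
Step 6 — Current: I = V / Z = -0.003144 - j0.0007206 A = 0.003226∠-167.1° A.
Step 7 — Complex power: S = V·I* = 0.03226 - j4.744e-06 VA.
Step 8 — Real power: P = Re(S) = 0.03226 W.
Step 9 — Reactive power: Q = Im(S) = -4.744e-06 VAR.
Step 10 — Apparent power: |S| = 0.03226 VA.
Step 11 — Power factor: PF = P/|S| = 1 (leading).

(a) P = 0.03226 W  (b) Q = -4.744e-06 VAR  (c) S = 0.03226 VA  (d) PF = 1 (leading)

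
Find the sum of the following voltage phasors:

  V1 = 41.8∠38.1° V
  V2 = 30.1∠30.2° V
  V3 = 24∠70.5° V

Step 1 — Convert each phasor to rectangular form:
  V1 = 41.8·(cos(38.1°) + j·sin(38.1°)) = 32.89 + j25.79 V
  V2 = 30.1·(cos(30.2°) + j·sin(30.2°)) = 26.01 + j15.14 V
  V3 = 24·(cos(70.5°) + j·sin(70.5°)) = 8.011 + j22.62 V
Step 2 — Sum components: V_total = 66.92 + j63.56 V.
Step 3 — Convert to polar: |V_total| = 92.29 V, ∠V_total = 43.5°.

V_total = 92.29∠43.5° V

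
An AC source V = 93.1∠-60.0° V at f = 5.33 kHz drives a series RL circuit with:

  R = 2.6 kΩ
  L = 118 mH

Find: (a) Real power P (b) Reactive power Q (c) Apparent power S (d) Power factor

Step 1 — Angular frequency: ω = 2π·f = 2π·5330 = 3.349e+04 rad/s.
Step 2 — Component impedances:
  R: Z = R = 2600 Ω
  L: Z = jωL = j·3.349e+04·0.118 = 0 + j3952 Ω
Step 3 — Series combination: Z_total = R + L = 2600 + j3952 Ω = 4730∠56.7° Ω.
Step 4 — Source phasor: V = 93.1∠-60.0° V = 46.55 - j80.63 V.
Step 5 — Current: I = V / Z = -0.00883 - j0.01759 A = 0.01968∠-116.7° A.
Step 6 — Complex power: S = V·I* = 1.007 + j1.531 VA.
Step 7 — Real power: P = Re(S) = 1.007 W.
Step 8 — Reactive power: Q = Im(S) = 1.531 VAR.
Step 9 — Apparent power: |S| = 1.832 VA.
Step 10 — Power factor: PF = P/|S| = 0.5496 (lagging).

(a) P = 1.007 W  (b) Q = 1.531 VAR  (c) S = 1.832 VA  (d) PF = 0.5496 (lagging)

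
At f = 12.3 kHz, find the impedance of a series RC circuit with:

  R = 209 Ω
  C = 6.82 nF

Step 1 — Angular frequency: ω = 2π·f = 2π·1.23e+04 = 7.728e+04 rad/s.
Step 2 — Component impedances:
  R: Z = R = 209 Ω
  C: Z = 1/(jωC) = -j/(ω·C) = 0 - j1897 Ω
Step 3 — Series combination: Z_total = R + C = 209 - j1897 Ω = 1909∠-83.7° Ω.

Z = 209 - j1897 Ω = 1909∠-83.7° Ω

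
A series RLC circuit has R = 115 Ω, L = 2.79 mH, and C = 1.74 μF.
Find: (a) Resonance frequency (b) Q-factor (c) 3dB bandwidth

Step 1 — Resonance condition Im(Z)=0 gives ω₀ = 1/√(LC).
Step 2 — ω₀ = 1/√(0.00279·1.74e-06) = 1.435e+04 rad/s.
Step 3 — f₀ = ω₀/(2π) = 2284 Hz.
Step 4 — Series Q: Q = ω₀L/R = 1.435e+04·0.00279/115 = 0.3482.
Step 5 — 3dB bandwidth: Δω = ω₀/Q = 4.122e+04 rad/s; BW = Δω/(2π) = 6560 Hz.

(a) f₀ = 2284 Hz  (b) Q = 0.3482  (c) BW = 6560 Hz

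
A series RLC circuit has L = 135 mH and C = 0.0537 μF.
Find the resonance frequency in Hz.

Step 1 — Resonance condition Im(Z)=0 gives ω₀ = 1/√(LC).
Step 2 — ω₀ = 1/√(0.135·5.37e-08) = 1.174e+04 rad/s.
Step 3 — f₀ = ω₀/(2π) = 1869 Hz.

f₀ = 1869 Hz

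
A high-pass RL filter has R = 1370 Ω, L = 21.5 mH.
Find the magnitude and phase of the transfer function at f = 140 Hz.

Step 1 — Angular frequency: ω = 2π·140 = 879.6 rad/s.
Step 2 — Transfer function: H(jω) = jωL/(R + jωL).
Step 3 — Numerator jωL = j·18.91; denominator R + jωL = 1370 + j18.91.
Step 4 — H = 0.0001905 + j0.0138.
Step 5 — Magnitude: |H| = 0.0138 (-37.2 dB); phase: φ = 89.2°.

|H| = 0.0138 (-37.2 dB), φ = 89.2°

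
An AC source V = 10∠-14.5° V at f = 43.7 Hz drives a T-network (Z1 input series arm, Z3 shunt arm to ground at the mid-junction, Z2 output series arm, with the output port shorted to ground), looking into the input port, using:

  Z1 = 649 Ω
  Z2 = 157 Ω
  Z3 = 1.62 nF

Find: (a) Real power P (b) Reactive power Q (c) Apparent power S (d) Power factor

Step 1 — Angular frequency: ω = 2π·f = 2π·43.7 = 274.6 rad/s.
Step 2 — Component impedances:
  Z1: Z = R = 649 Ω
  Z2: Z = R = 157 Ω
  Z3: Z = 1/(jωC) = -j/(ω·C) = 0 - j2.248e+06 Ω
Step 3 — With the output port shorted to ground, the output series arm Z2 runs from the junction to ground; the shunt arm Z3 also runs from the junction to ground. They appear in parallel: Z3 || Z2 = 157 - j0.01096 Ω.
Step 4 — Series with input arm Z1: Z_in = Z1 + (Z3 || Z2) = 806 - j0.01096 Ω = 806∠-0.0° Ω.
Step 5 — Source phasor: V = 10∠-14.5° V = 9.681 - j2.504 V.
Step 6 — Current: I = V / Z = 0.01201 - j0.003106 A = 0.01241∠-14.5° A.
Step 7 — Complex power: S = V·I* = 0.1241 - j1.688e-06 VA.
Step 8 — Real power: P = Re(S) = 0.1241 W.
Step 9 — Reactive power: Q = Im(S) = -1.688e-06 VAR.
Step 10 — Apparent power: |S| = 0.1241 VA.
Step 11 — Power factor: PF = P/|S| = 1 (leading).

(a) P = 0.1241 W  (b) Q = -1.688e-06 VAR  (c) S = 0.1241 VA  (d) PF = 1 (leading)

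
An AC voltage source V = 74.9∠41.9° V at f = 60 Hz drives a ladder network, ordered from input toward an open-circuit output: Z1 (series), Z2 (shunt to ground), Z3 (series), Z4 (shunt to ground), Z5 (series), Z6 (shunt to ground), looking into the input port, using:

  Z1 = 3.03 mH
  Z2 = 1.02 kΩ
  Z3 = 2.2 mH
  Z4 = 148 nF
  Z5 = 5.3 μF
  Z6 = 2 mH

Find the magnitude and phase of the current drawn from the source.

Step 1 — Angular frequency: ω = 2π·f = 2π·60 = 377 rad/s.
Step 2 — Component impedances:
  Z1: Z = jωL = j·377·0.00303 = 0 + j1.142 Ω
  Z2: Z = R = 1020 Ω
  Z3: Z = jωL = j·377·0.0022 = 0 + j0.8294 Ω
  Z4: Z = 1/(jωC) = -j/(ω·C) = 0 - j1.792e+04 Ω
  Z5: Z = 1/(jωC) = -j/(ω·C) = 0 - j500.5 Ω
  Z6: Z = jωL = j·377·0.002 = 0 + j0.754 Ω
Step 3 — Ladder network (open output): work backward from the far end, alternating series and parallel combinations. Z_in = 188.3 - j394.6 Ω = 437.2∠-64.5° Ω.
Step 4 — Source phasor: V = 74.9∠41.9° V = 55.75 + j50.02 V.
Step 5 — Ohm's law: I = V / Z_total = (55.75 + j50.02) / (188.3 - j394.6) = -0.04834 + j0.1643 A.
Step 6 — Convert to polar: |I| = 0.1713 A, ∠I = 106.4°.

I = 0.1713∠106.4° A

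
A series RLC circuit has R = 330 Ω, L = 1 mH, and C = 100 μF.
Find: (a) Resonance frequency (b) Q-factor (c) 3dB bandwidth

Step 1 — Resonance: ω₀ = 1/√(LC) = 1/√(0.001·0.0001) = 3162 rad/s.
Step 2 — f₀ = ω₀/(2π) = 503.3 Hz.
Step 3 — Series Q: Q = ω₀L/R = 3162·0.001/330 = 0.009583.
Step 4 — Bandwidth: Δω = ω₀/Q = 3.3e+05 rad/s; BW = Δω/(2π) = 5.252e+04 Hz.

(a) f₀ = 503.3 Hz  (b) Q = 0.009583  (c) BW = 5.252e+04 Hz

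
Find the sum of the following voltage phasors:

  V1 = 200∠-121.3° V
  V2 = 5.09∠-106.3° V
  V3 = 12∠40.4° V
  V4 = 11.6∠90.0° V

Step 1 — Convert each phasor to rectangular form:
  V1 = 200·(cos(-121.3°) + j·sin(-121.3°)) = -103.9 - j170.9 V
  V2 = 5.09·(cos(-106.3°) + j·sin(-106.3°)) = -1.429 - j4.885 V
  V3 = 12·(cos(40.4°) + j·sin(40.4°)) = 9.138 + j7.777 V
  V4 = 11.6·(cos(90.0°) + j·sin(90.0°)) = 0 + j11.6 V
Step 2 — Sum components: V_total = -96.19 - j156.4 V.
Step 3 — Convert to polar: |V_total| = 183.6 V, ∠V_total = -121.6°.

V_total = 183.6∠-121.6° V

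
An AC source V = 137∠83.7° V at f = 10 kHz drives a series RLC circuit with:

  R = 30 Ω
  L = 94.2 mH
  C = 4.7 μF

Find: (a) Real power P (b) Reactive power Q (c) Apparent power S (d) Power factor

Step 1 — Angular frequency: ω = 2π·f = 2π·1e+04 = 6.283e+04 rad/s.
Step 2 — Component impedances:
  R: Z = R = 30 Ω
  L: Z = jωL = j·6.283e+04·0.0942 = 0 + j5919 Ω
  C: Z = 1/(jωC) = -j/(ω·C) = 0 - j3.386 Ω
Step 3 — Series combination: Z_total = R + L + C = 30 + j5915 Ω = 5915∠89.7° Ω.
Step 4 — Source phasor: V = 137∠83.7° V = 15.03 + j136.2 V.
Step 5 — Current: I = V / Z = 0.02303 - j0.002425 A = 0.02316∠-6.0° A.
Step 6 — Complex power: S = V·I* = 0.01609 + j3.173 VA.
Step 7 — Real power: P = Re(S) = 0.01609 W.
Step 8 — Reactive power: Q = Im(S) = 3.173 VAR.
Step 9 — Apparent power: |S| = 3.173 VA.
Step 10 — Power factor: PF = P/|S| = 0.005071 (lagging).

(a) P = 0.01609 W  (b) Q = 3.173 VAR  (c) S = 3.173 VA  (d) PF = 0.005071 (lagging)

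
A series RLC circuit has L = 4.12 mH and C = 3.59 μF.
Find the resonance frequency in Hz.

Step 1 — Resonance condition Im(Z)=0 gives ω₀ = 1/√(LC).
Step 2 — ω₀ = 1/√(0.00412·3.59e-06) = 8223 rad/s.
Step 3 — f₀ = ω₀/(2π) = 1309 Hz.

f₀ = 1309 Hz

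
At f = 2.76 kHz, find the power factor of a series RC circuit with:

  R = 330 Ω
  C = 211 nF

Step 1 — Angular frequency: ω = 2π·f = 2π·2760 = 1.734e+04 rad/s.
Step 2 — Component impedances:
  R: Z = R = 330 Ω
  C: Z = 1/(jωC) = -j/(ω·C) = 0 - j273.3 Ω
Step 3 — Series combination: Z_total = R + C = 330 - j273.3 Ω = 428.5∠-39.6° Ω.
Step 4 — Power factor: PF = cos(φ) = Re(Z)/|Z| = 330/428.47 = 0.7702.
Step 5 — Type: Im(Z) = -273.3 ⇒ leading (phase φ = -39.6°).

PF = 0.7702 (leading, φ = -39.6°)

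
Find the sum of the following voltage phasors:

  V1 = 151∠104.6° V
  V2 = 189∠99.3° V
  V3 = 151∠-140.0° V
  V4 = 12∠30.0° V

Step 1 — Convert each phasor to rectangular form:
  V1 = 151·(cos(104.6°) + j·sin(104.6°)) = -38.06 + j146.1 V
  V2 = 189·(cos(99.3°) + j·sin(99.3°)) = -30.54 + j186.5 V
  V3 = 151·(cos(-140.0°) + j·sin(-140.0°)) = -115.7 - j97.06 V
  V4 = 12·(cos(30.0°) + j·sin(30.0°)) = 10.39 + j6 V
Step 2 — Sum components: V_total = -173.9 + j241.6 V.
Step 3 — Convert to polar: |V_total| = 297.7 V, ∠V_total = 125.7°.

V_total = 297.7∠125.7° V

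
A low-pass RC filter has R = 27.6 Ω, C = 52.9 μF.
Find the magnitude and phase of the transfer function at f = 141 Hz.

Step 1 — Angular frequency: ω = 2π·141 = 885.9 rad/s.
Step 2 — Transfer function: H(jω) = 1/(1 + jωRC).
Step 3 — Denominator: 1 + jωRC = 1 + j·885.9·27.6·5.29e-05 = 1 + j1.293.
Step 4 — H = 0.3741 - j0.4839.
Step 5 — Magnitude: |H| = 0.6116 (-4.3 dB); phase: φ = -52.3°.

|H| = 0.6116 (-4.3 dB), φ = -52.3°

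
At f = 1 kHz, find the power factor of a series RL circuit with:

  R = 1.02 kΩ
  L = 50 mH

Step 1 — Angular frequency: ω = 2π·f = 2π·1000 = 6283 rad/s.
Step 2 — Component impedances:
  R: Z = R = 1020 Ω
  L: Z = jωL = j·6283·0.05 = 0 + j314.2 Ω
Step 3 — Series combination: Z_total = R + L = 1020 + j314.2 Ω = 1067∠17.1° Ω.
Step 4 — Power factor: PF = cos(φ) = Re(Z)/|Z| = 1020/1067.3 = 0.9557.
Step 5 — Type: Im(Z) = 314.2 ⇒ lagging (phase φ = 17.1°).

PF = 0.9557 (lagging, φ = 17.1°)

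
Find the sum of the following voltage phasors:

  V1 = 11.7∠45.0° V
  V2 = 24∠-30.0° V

Step 1 — Convert each phasor to rectangular form:
  V1 = 11.7·(cos(45.0°) + j·sin(45.0°)) = 8.273 + j8.273 V
  V2 = 24·(cos(-30.0°) + j·sin(-30.0°)) = 20.78 - j12 V
Step 2 — Sum components: V_total = 29.06 - j3.727 V.
Step 3 — Convert to polar: |V_total| = 29.3 V, ∠V_total = -7.3°.

V_total = 29.3∠-7.3° V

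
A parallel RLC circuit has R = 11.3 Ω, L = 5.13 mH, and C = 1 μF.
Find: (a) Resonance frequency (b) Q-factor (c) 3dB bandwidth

Step 1 — Resonance: ω₀ = 1/√(LC) = 1/√(0.00513·1e-06) = 1.396e+04 rad/s.
Step 2 — f₀ = ω₀/(2π) = 2222 Hz.
Step 3 — Parallel Q: Q = R/(ω₀L) = 11.3/(1.396e+04·0.00513) = 0.1578.
Step 4 — Bandwidth: Δω = ω₀/Q = 8.85e+04 rad/s; BW = Δω/(2π) = 1.408e+04 Hz.

(a) f₀ = 2222 Hz  (b) Q = 0.1578  (c) BW = 1.408e+04 Hz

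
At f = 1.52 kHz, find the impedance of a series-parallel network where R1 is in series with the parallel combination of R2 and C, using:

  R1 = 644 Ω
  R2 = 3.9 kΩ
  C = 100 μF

Step 1 — Angular frequency: ω = 2π·f = 2π·1520 = 9550 rad/s.
Step 2 — Component impedances:
  R1: Z = R = 644 Ω
  R2: Z = R = 3900 Ω
  C: Z = 1/(jωC) = -j/(ω·C) = 0 - j1.047 Ω
Step 3 — Parallel branch: R2 || C = 1/(1/R2 + 1/C) = 0.0002811 - j1.047 Ω.
Step 4 — Series with R1: Z_total = R1 + (R2 || C) = 644 - j1.047 Ω = 644∠-0.1° Ω.

Z = 644 - j1.047 Ω = 644∠-0.1° Ω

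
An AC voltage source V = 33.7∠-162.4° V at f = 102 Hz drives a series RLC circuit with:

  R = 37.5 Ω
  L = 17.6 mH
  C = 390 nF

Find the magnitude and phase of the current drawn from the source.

Step 1 — Angular frequency: ω = 2π·f = 2π·102 = 640.9 rad/s.
Step 2 — Component impedances:
  R: Z = R = 37.5 Ω
  L: Z = jωL = j·640.9·0.0176 = 0 + j11.28 Ω
  C: Z = 1/(jωC) = -j/(ω·C) = 0 - j4001 Ω
Step 3 — Series combination: Z_total = R + L + C = 37.5 - j3990 Ω = 3990∠-89.5° Ω.
Step 4 — Source phasor: V = 33.7∠-162.4° V = -32.12 - j10.19 V.
Step 5 — Ohm's law: I = V / Z_total = (-32.12 - j10.19) / (37.5 - j3990) = 0.002478 - j0.008075 A.
Step 6 — Convert to polar: |I| = 0.008447 A, ∠I = -72.9°.

I = 0.008447∠-72.9° A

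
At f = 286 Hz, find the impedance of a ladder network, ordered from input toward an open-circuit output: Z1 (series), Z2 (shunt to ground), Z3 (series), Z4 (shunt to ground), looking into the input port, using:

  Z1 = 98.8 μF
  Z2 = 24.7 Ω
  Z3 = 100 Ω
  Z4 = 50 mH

Step 1 — Angular frequency: ω = 2π·f = 2π·286 = 1797 rad/s.
Step 2 — Component impedances:
  Z1: Z = 1/(jωC) = -j/(ω·C) = 0 - j5.632 Ω
  Z2: Z = R = 24.7 Ω
  Z3: Z = R = 100 Ω
  Z4: Z = jωL = j·1797·0.05 = 0 + j89.85 Ω
Step 3 — Ladder network (open output): work backward from the far end, alternating series and parallel combinations. Z_in = 21.48 - j3.312 Ω = 21.73∠-8.8° Ω.

Z = 21.48 - j3.312 Ω = 21.73∠-8.8° Ω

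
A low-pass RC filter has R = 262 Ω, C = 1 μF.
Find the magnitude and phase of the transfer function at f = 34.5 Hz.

Step 1 — Angular frequency: ω = 2π·34.5 = 216.8 rad/s.
Step 2 — Transfer function: H(jω) = 1/(1 + jωRC).
Step 3 — Denominator: 1 + jωRC = 1 + j·216.8·262·1e-06 = 1 + j0.05679.
Step 4 — H = 0.9968 - j0.05661.
Step 5 — Magnitude: |H| = 0.9984 (-0.0 dB); phase: φ = -3.3°.

|H| = 0.9984 (-0.0 dB), φ = -3.3°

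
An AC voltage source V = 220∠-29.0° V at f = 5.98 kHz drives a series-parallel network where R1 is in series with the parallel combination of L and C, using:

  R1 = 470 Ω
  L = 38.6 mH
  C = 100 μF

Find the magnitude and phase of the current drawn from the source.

Step 1 — Angular frequency: ω = 2π·f = 2π·5980 = 3.757e+04 rad/s.
Step 2 — Component impedances:
  R1: Z = R = 470 Ω
  L: Z = jωL = j·3.757e+04·0.0386 = 0 + j1450 Ω
  C: Z = 1/(jωC) = -j/(ω·C) = 0 - j0.2661 Ω
Step 3 — Parallel branch: L || C = 1/(1/L + 1/C) = 0 - j0.2662 Ω.
Step 4 — Series with R1: Z_total = R1 + (L || C) = 470 - j0.2662 Ω = 470∠-0.0° Ω.
Step 5 — Source phasor: V = 220∠-29.0° V = 192.4 - j106.7 V.
Step 6 — Ohm's law: I = V / Z_total = (192.4 - j106.7) / (470 - j0.2662) = 0.4095 - j0.2267 A.
Step 7 — Convert to polar: |I| = 0.4681 A, ∠I = -29.0°.

I = 0.4681∠-29.0° A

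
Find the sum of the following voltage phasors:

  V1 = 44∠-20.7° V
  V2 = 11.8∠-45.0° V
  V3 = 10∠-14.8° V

Step 1 — Convert each phasor to rectangular form:
  V1 = 44·(cos(-20.7°) + j·sin(-20.7°)) = 41.16 - j15.55 V
  V2 = 11.8·(cos(-45.0°) + j·sin(-45.0°)) = 8.344 - j8.344 V
  V3 = 10·(cos(-14.8°) + j·sin(-14.8°)) = 9.668 - j2.554 V
Step 2 — Sum components: V_total = 59.17 - j26.45 V.
Step 3 — Convert to polar: |V_total| = 64.81 V, ∠V_total = -24.1°.

V_total = 64.81∠-24.1° V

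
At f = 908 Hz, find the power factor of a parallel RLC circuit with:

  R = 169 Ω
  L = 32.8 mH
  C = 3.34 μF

Step 1 — Angular frequency: ω = 2π·f = 2π·908 = 5705 rad/s.
Step 2 — Component impedances:
  R: Z = R = 169 Ω
  L: Z = jωL = j·5705·0.0328 = 0 + j187.1 Ω
  C: Z = 1/(jωC) = -j/(ω·C) = 0 - j52.48 Ω
Step 3 — Parallel combination: 1/Z_total = 1/R + 1/L + 1/C; Z_total = 26.53 - j61.48 Ω = 66.96∠-66.7° Ω.
Step 4 — Power factor: PF = cos(φ) = Re(Z)/|Z| = 26.53/66.96 = 0.3962.
Step 5 — Type: Im(Z) = -61.48 ⇒ leading (phase φ = -66.7°).

PF = 0.3962 (leading, φ = -66.7°)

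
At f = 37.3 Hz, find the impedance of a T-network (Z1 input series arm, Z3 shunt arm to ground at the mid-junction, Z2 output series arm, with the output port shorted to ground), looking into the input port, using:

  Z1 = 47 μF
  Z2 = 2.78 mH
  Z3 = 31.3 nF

Step 1 — Angular frequency: ω = 2π·f = 2π·37.3 = 234.4 rad/s.
Step 2 — Component impedances:
  Z1: Z = 1/(jωC) = -j/(ω·C) = 0 - j90.78 Ω
  Z2: Z = jωL = j·234.4·0.00278 = 0 + j0.6515 Ω
  Z3: Z = 1/(jωC) = -j/(ω·C) = 0 - j1.363e+05 Ω
Step 3 — With the output port shorted to ground, the output series arm Z2 runs from the junction to ground; the shunt arm Z3 also runs from the junction to ground. They appear in parallel: Z3 || Z2 = 0 + j0.6515 Ω.
Step 4 — Series with input arm Z1: Z_in = Z1 + (Z3 || Z2) = 0 - j90.13 Ω = 90.13∠-90.0° Ω.

Z = 0 - j90.13 Ω = 90.13∠-90.0° Ω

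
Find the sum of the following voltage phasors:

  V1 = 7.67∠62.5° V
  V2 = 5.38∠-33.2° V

Step 1 — Convert each phasor to rectangular form:
  V1 = 7.67·(cos(62.5°) + j·sin(62.5°)) = 3.542 + j6.803 V
  V2 = 5.38·(cos(-33.2°) + j·sin(-33.2°)) = 4.502 - j2.946 V
Step 2 — Sum components: V_total = 8.043 + j3.857 V.
Step 3 — Convert to polar: |V_total| = 8.921 V, ∠V_total = 25.6°.

V_total = 8.921∠25.6° V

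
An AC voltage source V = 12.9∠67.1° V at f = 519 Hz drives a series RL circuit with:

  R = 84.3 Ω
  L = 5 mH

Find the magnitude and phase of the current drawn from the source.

Step 1 — Angular frequency: ω = 2π·f = 2π·519 = 3261 rad/s.
Step 2 — Component impedances:
  R: Z = R = 84.3 Ω
  L: Z = jωL = j·3261·0.005 = 0 + j16.3 Ω
Step 3 — Series combination: Z_total = R + L = 84.3 + j16.3 Ω = 85.86∠10.9° Ω.
Step 4 — Source phasor: V = 12.9∠67.1° V = 5.02 + j11.88 V.
Step 5 — Ohm's law: I = V / Z_total = (5.02 + j11.88) / (84.3 + j16.3) = 0.08368 + j0.1248 A.
Step 6 — Convert to polar: |I| = 0.1502 A, ∠I = 56.2°.

I = 0.1502∠56.2° A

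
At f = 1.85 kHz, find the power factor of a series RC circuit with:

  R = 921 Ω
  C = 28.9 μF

Step 1 — Angular frequency: ω = 2π·f = 2π·1850 = 1.162e+04 rad/s.
Step 2 — Component impedances:
  R: Z = R = 921 Ω
  C: Z = 1/(jωC) = -j/(ω·C) = 0 - j2.977 Ω
Step 3 — Series combination: Z_total = R + C = 921 - j2.977 Ω = 921∠-0.2° Ω.
Step 4 — Power factor: PF = cos(φ) = Re(Z)/|Z| = 921/921 = 1.
Step 5 — Type: Im(Z) = -2.977 ⇒ leading (phase φ = -0.2°).

PF = 1 (leading, φ = -0.2°)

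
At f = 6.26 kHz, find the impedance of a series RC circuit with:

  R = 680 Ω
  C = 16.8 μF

Step 1 — Angular frequency: ω = 2π·f = 2π·6260 = 3.933e+04 rad/s.
Step 2 — Component impedances:
  R: Z = R = 680 Ω
  C: Z = 1/(jωC) = -j/(ω·C) = 0 - j1.513 Ω
Step 3 — Series combination: Z_total = R + C = 680 - j1.513 Ω = 680∠-0.1° Ω.

Z = 680 - j1.513 Ω = 680∠-0.1° Ω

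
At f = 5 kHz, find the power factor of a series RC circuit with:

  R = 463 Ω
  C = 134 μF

Step 1 — Angular frequency: ω = 2π·f = 2π·5000 = 3.142e+04 rad/s.
Step 2 — Component impedances:
  R: Z = R = 463 Ω
  C: Z = 1/(jωC) = -j/(ω·C) = 0 - j0.2375 Ω
Step 3 — Series combination: Z_total = R + C = 463 - j0.2375 Ω = 463∠-0.0° Ω.
Step 4 — Power factor: PF = cos(φ) = Re(Z)/|Z| = 463/463 = 1.
Step 5 — Type: Im(Z) = -0.2375 ⇒ leading (phase φ = -0.0°).

PF = 1 (leading, φ = -0.0°)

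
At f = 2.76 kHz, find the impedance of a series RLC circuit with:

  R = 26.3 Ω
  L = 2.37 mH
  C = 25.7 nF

Step 1 — Angular frequency: ω = 2π·f = 2π·2760 = 1.734e+04 rad/s.
Step 2 — Component impedances:
  R: Z = R = 26.3 Ω
  L: Z = jωL = j·1.734e+04·0.00237 = 0 + j41.1 Ω
  C: Z = 1/(jωC) = -j/(ω·C) = 0 - j2244 Ω
Step 3 — Series combination: Z_total = R + L + C = 26.3 - j2203 Ω = 2203∠-89.3° Ω.

Z = 26.3 - j2203 Ω = 2203∠-89.3° Ω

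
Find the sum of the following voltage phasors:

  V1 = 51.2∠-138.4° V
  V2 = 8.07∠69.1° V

Step 1 — Convert each phasor to rectangular form:
  V1 = 51.2·(cos(-138.4°) + j·sin(-138.4°)) = -38.29 - j33.99 V
  V2 = 8.07·(cos(69.1°) + j·sin(69.1°)) = 2.879 + j7.539 V
Step 2 — Sum components: V_total = -35.41 - j26.45 V.
Step 3 — Convert to polar: |V_total| = 44.2 V, ∠V_total = -143.2°.

V_total = 44.2∠-143.2° V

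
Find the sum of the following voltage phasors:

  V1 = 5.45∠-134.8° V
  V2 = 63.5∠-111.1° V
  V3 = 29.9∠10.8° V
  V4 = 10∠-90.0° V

Step 1 — Convert each phasor to rectangular form:
  V1 = 5.45·(cos(-134.8°) + j·sin(-134.8°)) = -3.84 - j3.867 V
  V2 = 63.5·(cos(-111.1°) + j·sin(-111.1°)) = -22.86 - j59.24 V
  V3 = 29.9·(cos(10.8°) + j·sin(10.8°)) = 29.37 + j5.603 V
  V4 = 10·(cos(-90.0°) + j·sin(-90.0°)) = 0 - j10 V
Step 2 — Sum components: V_total = 2.67 - j67.51 V.
Step 3 — Convert to polar: |V_total| = 67.56 V, ∠V_total = -87.7°.

V_total = 67.56∠-87.7° V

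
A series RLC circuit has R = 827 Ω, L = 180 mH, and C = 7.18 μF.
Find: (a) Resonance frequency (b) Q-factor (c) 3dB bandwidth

Step 1 — Resonance: ω₀ = 1/√(LC) = 1/√(0.18·7.18e-06) = 879.6 rad/s.
Step 2 — f₀ = ω₀/(2π) = 140 Hz.
Step 3 — Series Q: Q = ω₀L/R = 879.6·0.18/827 = 0.1915.
Step 4 — Bandwidth: Δω = ω₀/Q = 4594 rad/s; BW = Δω/(2π) = 731.2 Hz.

(a) f₀ = 140 Hz  (b) Q = 0.1915  (c) BW = 731.2 Hz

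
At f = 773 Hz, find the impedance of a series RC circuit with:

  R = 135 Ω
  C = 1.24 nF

Step 1 — Angular frequency: ω = 2π·f = 2π·773 = 4857 rad/s.
Step 2 — Component impedances:
  R: Z = R = 135 Ω
  C: Z = 1/(jωC) = -j/(ω·C) = 0 - j1.66e+05 Ω
Step 3 — Series combination: Z_total = R + C = 135 - j1.66e+05 Ω = 1.66e+05∠-90.0° Ω.

Z = 135 - j1.66e+05 Ω = 1.66e+05∠-90.0° Ω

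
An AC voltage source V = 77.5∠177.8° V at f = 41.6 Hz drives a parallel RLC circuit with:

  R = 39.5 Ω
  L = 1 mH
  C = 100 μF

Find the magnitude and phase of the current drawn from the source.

Step 1 — Angular frequency: ω = 2π·f = 2π·41.6 = 261.4 rad/s.
Step 2 — Component impedances:
  R: Z = R = 39.5 Ω
  L: Z = jωL = j·261.4·0.001 = 0 + j0.2614 Ω
  C: Z = 1/(jωC) = -j/(ω·C) = 0 - j38.26 Ω
Step 3 — Parallel combination: 1/Z_total = 1/R + 1/L + 1/C; Z_total = 0.001753 + j0.2632 Ω = 0.2632∠89.6° Ω.
Step 4 — Source phasor: V = 77.5∠177.8° V = -77.44 + j2.975 V.
Step 5 — Ohm's law: I = V / Z_total = (-77.44 + j2.975) / (0.001753 + j0.2632) = 9.344 + j294.3 A.
Step 6 — Convert to polar: |I| = 294.5 A, ∠I = 88.2°.

I = 294.5∠88.2° A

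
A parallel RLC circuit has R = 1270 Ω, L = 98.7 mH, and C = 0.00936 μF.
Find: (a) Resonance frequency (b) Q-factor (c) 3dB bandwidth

Step 1 — Resonance: ω₀ = 1/√(LC) = 1/√(0.0987·9.36e-09) = 3.29e+04 rad/s.
Step 2 — f₀ = ω₀/(2π) = 5236 Hz.
Step 3 — Parallel Q: Q = R/(ω₀L) = 1270/(3.29e+04·0.0987) = 0.3911.
Step 4 — Bandwidth: Δω = ω₀/Q = 8.412e+04 rad/s; BW = Δω/(2π) = 1.339e+04 Hz.

(a) f₀ = 5236 Hz  (b) Q = 0.3911  (c) BW = 1.339e+04 Hz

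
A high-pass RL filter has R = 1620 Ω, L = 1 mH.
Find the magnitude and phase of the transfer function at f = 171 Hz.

Step 1 — Angular frequency: ω = 2π·171 = 1074 rad/s.
Step 2 — Transfer function: H(jω) = jωL/(R + jωL).
Step 3 — Numerator jωL = j·1.074; denominator R + jωL = 1620 + j1.074.
Step 4 — H = 4.399e-07 + j0.0006632.
Step 5 — Magnitude: |H| = 0.0006632 (-63.6 dB); phase: φ = 90.0°.

|H| = 0.0006632 (-63.6 dB), φ = 90.0°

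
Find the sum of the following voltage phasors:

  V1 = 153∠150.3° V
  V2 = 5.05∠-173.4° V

Step 1 — Convert each phasor to rectangular form:
  V1 = 153·(cos(150.3°) + j·sin(150.3°)) = -132.9 + j75.81 V
  V2 = 5.05·(cos(-173.4°) + j·sin(-173.4°)) = -5.017 - j0.5804 V
Step 2 — Sum components: V_total = -137.9 + j75.22 V.
Step 3 — Convert to polar: |V_total| = 157.1 V, ∠V_total = 151.4°.

V_total = 157.1∠151.4° V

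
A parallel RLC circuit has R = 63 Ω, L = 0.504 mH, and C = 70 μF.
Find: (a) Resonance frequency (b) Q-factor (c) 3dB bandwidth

Step 1 — Resonance: ω₀ = 1/√(LC) = 1/√(0.000504·7e-05) = 5324 rad/s.
Step 2 — f₀ = ω₀/(2π) = 847.3 Hz.
Step 3 — Parallel Q: Q = R/(ω₀L) = 63/(5324·0.000504) = 23.48.
Step 4 — Bandwidth: Δω = ω₀/Q = 226.8 rad/s; BW = Δω/(2π) = 36.09 Hz.

(a) f₀ = 847.3 Hz  (b) Q = 23.48  (c) BW = 36.09 Hz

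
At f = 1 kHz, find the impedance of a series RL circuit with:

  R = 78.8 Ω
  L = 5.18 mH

Step 1 — Angular frequency: ω = 2π·f = 2π·1000 = 6283 rad/s.
Step 2 — Component impedances:
  R: Z = R = 78.8 Ω
  L: Z = jωL = j·6283·0.00518 = 0 + j32.55 Ω
Step 3 — Series combination: Z_total = R + L = 78.8 + j32.55 Ω = 85.26∠22.4° Ω.

Z = 78.8 + j32.55 Ω = 85.26∠22.4° Ω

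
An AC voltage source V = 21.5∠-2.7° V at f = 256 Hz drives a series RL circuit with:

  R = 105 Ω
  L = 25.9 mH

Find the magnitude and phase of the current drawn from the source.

Step 1 — Angular frequency: ω = 2π·f = 2π·256 = 1608 rad/s.
Step 2 — Component impedances:
  R: Z = R = 105 Ω
  L: Z = jωL = j·1608·0.0259 = 0 + j41.66 Ω
Step 3 — Series combination: Z_total = R + L = 105 + j41.66 Ω = 113∠21.6° Ω.
Step 4 — Source phasor: V = 21.5∠-2.7° V = 21.48 - j1.013 V.
Step 5 — Ohm's law: I = V / Z_total = (21.48 - j1.013) / (105 + j41.66) = 0.1734 - j0.07845 A.
Step 6 — Convert to polar: |I| = 0.1903 A, ∠I = -24.3°.

I = 0.1903∠-24.3° A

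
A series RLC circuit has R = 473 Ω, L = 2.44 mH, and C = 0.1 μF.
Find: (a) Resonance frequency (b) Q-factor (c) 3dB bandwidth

Step 1 — Resonance: ω₀ = 1/√(LC) = 1/√(0.00244·1e-07) = 6.402e+04 rad/s.
Step 2 — f₀ = ω₀/(2π) = 1.019e+04 Hz.
Step 3 — Series Q: Q = ω₀L/R = 6.402e+04·0.00244/473 = 0.3302.
Step 4 — Bandwidth: Δω = ω₀/Q = 1.939e+05 rad/s; BW = Δω/(2π) = 3.085e+04 Hz.

(a) f₀ = 1.019e+04 Hz  (b) Q = 0.3302  (c) BW = 3.085e+04 Hz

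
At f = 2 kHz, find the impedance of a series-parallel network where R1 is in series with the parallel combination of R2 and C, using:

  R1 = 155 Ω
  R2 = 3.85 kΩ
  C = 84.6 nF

Step 1 — Angular frequency: ω = 2π·f = 2π·2000 = 1.257e+04 rad/s.
Step 2 — Component impedances:
  R1: Z = R = 155 Ω
  R2: Z = R = 3850 Ω
  C: Z = 1/(jωC) = -j/(ω·C) = 0 - j940.6 Ω
Step 3 — Parallel branch: R2 || C = 1/(1/R2 + 1/C) = 216.9 - j887.6 Ω.
Step 4 — Series with R1: Z_total = R1 + (R2 || C) = 371.9 - j887.6 Ω = 962.4∠-67.3° Ω.

Z = 371.9 - j887.6 Ω = 962.4∠-67.3° Ω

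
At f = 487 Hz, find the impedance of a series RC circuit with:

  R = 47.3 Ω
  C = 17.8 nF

Step 1 — Angular frequency: ω = 2π·f = 2π·487 = 3060 rad/s.
Step 2 — Component impedances:
  R: Z = R = 47.3 Ω
  C: Z = 1/(jωC) = -j/(ω·C) = 0 - j1.836e+04 Ω
Step 3 — Series combination: Z_total = R + C = 47.3 - j1.836e+04 Ω = 1.836e+04∠-89.9° Ω.

Z = 47.3 - j1.836e+04 Ω = 1.836e+04∠-89.9° Ω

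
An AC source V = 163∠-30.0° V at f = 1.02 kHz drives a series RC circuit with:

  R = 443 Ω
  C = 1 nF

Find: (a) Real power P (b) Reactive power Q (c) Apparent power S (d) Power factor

Step 1 — Angular frequency: ω = 2π·f = 2π·1020 = 6409 rad/s.
Step 2 — Component impedances:
  R: Z = R = 443 Ω
  C: Z = 1/(jωC) = -j/(ω·C) = 0 - j1.56e+05 Ω
Step 3 — Series combination: Z_total = R + C = 443 - j1.56e+05 Ω = 1.56e+05∠-89.8° Ω.
Step 4 — Source phasor: V = 163∠-30.0° V = 141.2 - j81.5 V.
Step 5 — Current: I = V / Z = 0.0005249 + j0.0009032 A = 0.001045∠59.8° A.
Step 6 — Complex power: S = V·I* = 0.0004834 - j0.1703 VA.
Step 7 — Real power: P = Re(S) = 0.0004834 W.
Step 8 — Reactive power: Q = Im(S) = -0.1703 VAR.
Step 9 — Apparent power: |S| = 0.1703 VA.
Step 10 — Power factor: PF = P/|S| = 0.002839 (leading).

(a) P = 0.0004834 W  (b) Q = -0.1703 VAR  (c) S = 0.1703 VA  (d) PF = 0.002839 (leading)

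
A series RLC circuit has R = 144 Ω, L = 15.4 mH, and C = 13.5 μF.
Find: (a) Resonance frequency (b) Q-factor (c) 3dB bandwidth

Step 1 — Resonance: ω₀ = 1/√(LC) = 1/√(0.0154·1.35e-05) = 2193 rad/s.
Step 2 — f₀ = ω₀/(2π) = 349.1 Hz.
Step 3 — Series Q: Q = ω₀L/R = 2193·0.0154/144 = 0.2345.
Step 4 — Bandwidth: Δω = ω₀/Q = 9351 rad/s; BW = Δω/(2π) = 1488 Hz.

(a) f₀ = 349.1 Hz  (b) Q = 0.2345  (c) BW = 1488 Hz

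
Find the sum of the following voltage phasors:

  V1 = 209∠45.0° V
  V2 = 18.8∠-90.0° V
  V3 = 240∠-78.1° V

Step 1 — Convert each phasor to rectangular form:
  V1 = 209·(cos(45.0°) + j·sin(45.0°)) = 147.8 + j147.8 V
  V2 = 18.8·(cos(-90.0°) + j·sin(-90.0°)) = 0 - j18.8 V
  V3 = 240·(cos(-78.1°) + j·sin(-78.1°)) = 49.49 - j234.8 V
Step 2 — Sum components: V_total = 197.3 - j105.9 V.
Step 3 — Convert to polar: |V_total| = 223.9 V, ∠V_total = -28.2°.

V_total = 223.9∠-28.2° V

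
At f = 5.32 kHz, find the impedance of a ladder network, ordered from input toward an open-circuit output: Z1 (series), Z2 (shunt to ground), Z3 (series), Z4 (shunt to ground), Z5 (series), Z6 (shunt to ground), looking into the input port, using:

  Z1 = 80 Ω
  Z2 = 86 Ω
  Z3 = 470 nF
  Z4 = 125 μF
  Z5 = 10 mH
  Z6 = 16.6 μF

Step 1 — Angular frequency: ω = 2π·f = 2π·5320 = 3.343e+04 rad/s.
Step 2 — Component impedances:
  Z1: Z = R = 80 Ω
  Z2: Z = R = 86 Ω
  Z3: Z = 1/(jωC) = -j/(ω·C) = 0 - j63.65 Ω
  Z4: Z = 1/(jωC) = -j/(ω·C) = 0 - j0.2393 Ω
  Z5: Z = jωL = j·3.343e+04·0.01 = 0 + j334.3 Ω
  Z6: Z = 1/(jωC) = -j/(ω·C) = 0 - j1.802 Ω
Step 3 — Ladder network (open output): work backward from the far end, alternating series and parallel combinations. Z_in = 110.6 - j41.17 Ω = 118∠-20.4° Ω.

Z = 110.6 - j41.17 Ω = 118∠-20.4° Ω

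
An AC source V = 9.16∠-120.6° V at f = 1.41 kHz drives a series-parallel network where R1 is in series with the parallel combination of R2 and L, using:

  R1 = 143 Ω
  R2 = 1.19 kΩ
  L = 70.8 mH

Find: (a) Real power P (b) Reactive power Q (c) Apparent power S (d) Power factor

Step 1 — Angular frequency: ω = 2π·f = 2π·1410 = 8859 rad/s.
Step 2 — Component impedances:
  R1: Z = R = 143 Ω
  R2: Z = R = 1190 Ω
  L: Z = jωL = j·8859·0.0708 = 0 + j627.2 Ω
Step 3 — Parallel branch: R2 || L = 1/(1/R2 + 1/L) = 258.7 + j490.9 Ω.
Step 4 — Series with R1: Z_total = R1 + (R2 || L) = 401.7 + j490.9 Ω = 634.3∠50.7° Ω.
Step 5 — Source phasor: V = 9.16∠-120.6° V = -4.663 - j7.884 V.
Step 6 — Current: I = V / Z = -0.01428 - j0.002184 A = 0.01444∠-171.3° A.
Step 7 — Complex power: S = V·I* = 0.08378 + j0.1024 VA.
Step 8 — Real power: P = Re(S) = 0.08378 W.
Step 9 — Reactive power: Q = Im(S) = 0.1024 VAR.
Step 10 — Apparent power: |S| = 0.1323 VA.
Step 11 — Power factor: PF = P/|S| = 0.6333 (lagging).

(a) P = 0.08378 W  (b) Q = 0.1024 VAR  (c) S = 0.1323 VA  (d) PF = 0.6333 (lagging)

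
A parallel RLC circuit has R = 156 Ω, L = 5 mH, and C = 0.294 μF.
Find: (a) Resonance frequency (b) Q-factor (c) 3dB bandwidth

Step 1 — Resonance: ω₀ = 1/√(LC) = 1/√(0.005·2.94e-07) = 2.608e+04 rad/s.
Step 2 — f₀ = ω₀/(2π) = 4151 Hz.
Step 3 — Parallel Q: Q = R/(ω₀L) = 156/(2.608e+04·0.005) = 1.196.
Step 4 — Bandwidth: Δω = ω₀/Q = 2.18e+04 rad/s; BW = Δω/(2π) = 3470 Hz.

(a) f₀ = 4151 Hz  (b) Q = 1.196  (c) BW = 3470 Hz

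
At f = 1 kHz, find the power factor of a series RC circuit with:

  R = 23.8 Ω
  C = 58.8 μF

Step 1 — Angular frequency: ω = 2π·f = 2π·1000 = 6283 rad/s.
Step 2 — Component impedances:
  R: Z = R = 23.8 Ω
  C: Z = 1/(jωC) = -j/(ω·C) = 0 - j2.707 Ω
Step 3 — Series combination: Z_total = R + C = 23.8 - j2.707 Ω = 23.95∠-6.5° Ω.
Step 4 — Power factor: PF = cos(φ) = Re(Z)/|Z| = 23.8/23.953 = 0.9936.
Step 5 — Type: Im(Z) = -2.707 ⇒ leading (phase φ = -6.5°).

PF = 0.9936 (leading, φ = -6.5°)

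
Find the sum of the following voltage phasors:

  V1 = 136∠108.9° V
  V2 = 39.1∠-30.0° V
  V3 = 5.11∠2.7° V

Step 1 — Convert each phasor to rectangular form:
  V1 = 136·(cos(108.9°) + j·sin(108.9°)) = -44.05 + j128.7 V
  V2 = 39.1·(cos(-30.0°) + j·sin(-30.0°)) = 33.86 - j19.55 V
  V3 = 5.11·(cos(2.7°) + j·sin(2.7°)) = 5.104 + j0.2407 V
Step 2 — Sum components: V_total = -5.087 + j109.4 V.
Step 3 — Convert to polar: |V_total| = 109.5 V, ∠V_total = 92.7°.

V_total = 109.5∠92.7° V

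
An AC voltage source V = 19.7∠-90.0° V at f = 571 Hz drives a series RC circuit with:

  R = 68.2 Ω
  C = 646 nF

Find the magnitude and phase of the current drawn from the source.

Step 1 — Angular frequency: ω = 2π·f = 2π·571 = 3588 rad/s.
Step 2 — Component impedances:
  R: Z = R = 68.2 Ω
  C: Z = 1/(jωC) = -j/(ω·C) = 0 - j431.5 Ω
Step 3 — Series combination: Z_total = R + C = 68.2 - j431.5 Ω = 436.8∠-81.0° Ω.
Step 4 — Source phasor: V = 19.7∠-90.0° V = 0 - j19.7 V.
Step 5 — Ohm's law: I = V / Z_total = (0 - j19.7) / (68.2 - j431.5) = 0.04454 - j0.007041 A.
Step 6 — Convert to polar: |I| = 0.0451 A, ∠I = -9.0°.

I = 0.0451∠-9.0° A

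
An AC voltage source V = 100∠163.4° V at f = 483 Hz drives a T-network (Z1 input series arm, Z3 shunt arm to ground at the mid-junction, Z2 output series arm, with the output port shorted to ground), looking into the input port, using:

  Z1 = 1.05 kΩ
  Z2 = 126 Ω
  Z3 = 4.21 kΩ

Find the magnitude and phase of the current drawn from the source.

Step 1 — Angular frequency: ω = 2π·f = 2π·483 = 3035 rad/s.
Step 2 — Component impedances:
  Z1: Z = R = 1050 Ω
  Z2: Z = R = 126 Ω
  Z3: Z = R = 4210 Ω
Step 3 — With the output port shorted to ground, the output series arm Z2 runs from the junction to ground; the shunt arm Z3 also runs from the junction to ground. They appear in parallel: Z3 || Z2 = 122.3 Ω.
Step 4 — Series with input arm Z1: Z_in = Z1 + (Z3 || Z2) = 1172 Ω = 1172∠0.0° Ω.
Step 5 — Source phasor: V = 100∠163.4° V = -95.83 + j28.57 V.
Step 6 — Ohm's law: I = V / Z_total = (-95.83 + j28.57) / (1172) = -0.08174 + j0.02437 A.
Step 7 — Convert to polar: |I| = 0.0853 A, ∠I = 163.4°.

I = 0.0853∠163.4° A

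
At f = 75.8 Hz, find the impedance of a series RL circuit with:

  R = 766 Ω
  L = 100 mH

Step 1 — Angular frequency: ω = 2π·f = 2π·75.8 = 476.3 rad/s.
Step 2 — Component impedances:
  R: Z = R = 766 Ω
  L: Z = jωL = j·476.3·0.1 = 0 + j47.63 Ω
Step 3 — Series combination: Z_total = R + L = 766 + j47.63 Ω = 767.5∠3.6° Ω.

Z = 766 + j47.63 Ω = 767.5∠3.6° Ω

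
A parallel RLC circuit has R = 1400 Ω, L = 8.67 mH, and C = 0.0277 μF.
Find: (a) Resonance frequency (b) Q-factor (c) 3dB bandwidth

Step 1 — Resonance: ω₀ = 1/√(LC) = 1/√(0.00867·2.77e-08) = 6.453e+04 rad/s.
Step 2 — f₀ = ω₀/(2π) = 1.027e+04 Hz.
Step 3 — Parallel Q: Q = R/(ω₀L) = 1400/(6.453e+04·0.00867) = 2.502.
Step 4 — Bandwidth: Δω = ω₀/Q = 2.579e+04 rad/s; BW = Δω/(2π) = 4104 Hz.

(a) f₀ = 1.027e+04 Hz  (b) Q = 2.502  (c) BW = 4104 Hz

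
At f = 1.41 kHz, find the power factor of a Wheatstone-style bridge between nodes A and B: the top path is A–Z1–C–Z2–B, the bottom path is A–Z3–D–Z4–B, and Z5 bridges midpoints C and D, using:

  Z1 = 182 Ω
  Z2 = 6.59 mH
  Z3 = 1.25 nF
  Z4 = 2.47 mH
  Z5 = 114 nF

Step 1 — Angular frequency: ω = 2π·f = 2π·1410 = 8859 rad/s.
Step 2 — Component impedances:
  Z1: Z = R = 182 Ω
  Z2: Z = jωL = j·8859·0.00659 = 0 + j58.38 Ω
  Z3: Z = 1/(jωC) = -j/(ω·C) = 0 - j9.03e+04 Ω
  Z4: Z = jωL = j·8859·0.00247 = 0 + j21.88 Ω
  Z5: Z = 1/(jωC) = -j/(ω·C) = 0 - j990.1 Ω
Step 3 — Bridge requires nodal analysis (the Z5 bridge couples midpoints C and D, so the two paths cannot be reduced to a simple series/parallel combination). Setting node B to ground and injecting 1 A at node A, the 3-node admittance system at A, C, D solves to V_A = Z_AB = 182.3 + j61.81 Ω = 192.5∠18.7° Ω.
Step 4 — Power factor: PF = cos(φ) = Re(Z)/|Z| = 182.3/192.5 = 0.947.
Step 5 — Type: Im(Z) = 61.81 ⇒ lagging (phase φ = 18.7°).

PF = 0.947 (lagging, φ = 18.7°)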